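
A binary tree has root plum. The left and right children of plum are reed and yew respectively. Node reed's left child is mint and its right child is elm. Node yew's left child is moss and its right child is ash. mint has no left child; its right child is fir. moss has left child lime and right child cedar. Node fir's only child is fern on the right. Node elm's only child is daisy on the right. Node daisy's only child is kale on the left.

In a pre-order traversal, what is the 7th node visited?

Pre-order visits the node, then its left subtree, then its right subtree.
Visit plum.
At plum: go left to reed.
  Visit reed.
  At reed: go left to mint.
    Visit mint.
    At mint: no left child.
    At mint: go right to fir.
      Visit fir.
      At fir: no left child.
      At fir: go right to fern.
        fern is a leaf — visit fern.
  At reed: go right to elm.
    Visit elm.
    At elm: no left child.
    At elm: go right to daisy.
      Visit daisy.
      At daisy: go left to kale.
        kale is a leaf — visit kale.
      At daisy: no right child.
At plum: go right to yew.
  Visit yew.
  At yew: go left to moss.
    Visit moss.
    At moss: go left to lime.
      lime is a leaf — visit lime.
    At moss: go right to cedar.
      cedar is a leaf — visit cedar.
  At yew: go right to ash.
    ash is a leaf — visit ash.
Full pre-order sequence: plum, reed, mint, fir, fern, elm, daisy, kale, yew, moss, lime, cedar, ash.

daisy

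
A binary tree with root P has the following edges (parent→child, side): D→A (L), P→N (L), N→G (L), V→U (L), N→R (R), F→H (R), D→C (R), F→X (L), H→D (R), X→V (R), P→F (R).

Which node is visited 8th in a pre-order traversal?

U

Pre-order visits the node, then its left subtree, then its right subtree.
Visit P.
At P: go left to N.
  Visit N.
  At N: go left to G.
    G is a leaf — visit G.
  At N: go right to R.
    R is a leaf — visit R.
At P: go right to F.
  Visit F.
  At F: go left to X.
    Visit X.
    At X: no left child.
    At X: go right to V.
      Visit V.
      At V: go left to U.
        U is a leaf — visit U.
      At V: no right child.
  At F: go right to H.
    Visit H.
    At H: no left child.
    At H: go right to D.
      Visit D.
      At D: go left to A.
        A is a leaf — visit A.
      At D: go right to C.
        C is a leaf — visit C.
Full pre-order sequence: P, N, G, R, F, X, V, U, H, D, A, C.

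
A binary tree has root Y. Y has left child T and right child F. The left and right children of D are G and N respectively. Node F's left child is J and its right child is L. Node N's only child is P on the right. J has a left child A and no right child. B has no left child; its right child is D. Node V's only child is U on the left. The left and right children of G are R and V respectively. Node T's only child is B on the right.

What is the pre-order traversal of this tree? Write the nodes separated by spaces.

Pre-order visits the node, then its left subtree, then its right subtree.
Visit Y.
At Y: go left to T.
  Visit T.
  At T: no left child.
  At T: go right to B.
    Visit B.
    At B: no left child.
    At B: go right to D.
      Visit D.
      At D: go left to G.
        Visit G.
        At G: go left to R.
          R is a leaf — visit R.
        At G: go right to V.
          Visit V.
          At V: go left to U.
            U is a leaf — visit U.
          At V: no right child.
      At D: go right to N.
        Visit N.
        At N: no left child.
        At N: go right to P.
          P is a leaf — visit P.
At Y: go right to F.
  Visit F.
  At F: go left to J.
    Visit J.
    At J: go left to A.
      A is a leaf — visit A.
    At J: no right child.
  At F: go right to L.
    L is a leaf — visit L.

Y T B D G R V U N P F J A L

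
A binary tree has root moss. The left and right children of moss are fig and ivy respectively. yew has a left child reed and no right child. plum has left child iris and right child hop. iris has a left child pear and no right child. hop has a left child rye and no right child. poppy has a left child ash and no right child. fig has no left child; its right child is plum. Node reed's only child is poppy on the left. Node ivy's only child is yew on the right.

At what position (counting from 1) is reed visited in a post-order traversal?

Post-order visits the left subtree, then the right subtree, then the node.
At moss: go left to fig.
  At fig: no left child.
  At fig: go right to plum.
    At plum: go left to iris.
      At iris: go left to pear.
        pear is a leaf — visit pear.
      At iris: no right child.
      Visit iris.
    At plum: go right to hop.
      At hop: go left to rye.
        rye is a leaf — visit rye.
      At hop: no right child.
      Visit hop.
    Visit plum.
  Visit fig.
At moss: go right to ivy.
  At ivy: no left child.
  At ivy: go right to yew.
    At yew: go left to reed.
      At reed: go left to poppy.
        At poppy: go left to ash.
          ash is a leaf — visit ash.
        At poppy: no right child.
        Visit poppy.
      At reed: no right child.
      Visit reed.
    At yew: no right child.
    Visit yew.
  Visit ivy.
Visit moss.
Full post-order sequence: pear, iris, rye, hop, plum, fig, ash, poppy, reed, yew, ivy, moss.

9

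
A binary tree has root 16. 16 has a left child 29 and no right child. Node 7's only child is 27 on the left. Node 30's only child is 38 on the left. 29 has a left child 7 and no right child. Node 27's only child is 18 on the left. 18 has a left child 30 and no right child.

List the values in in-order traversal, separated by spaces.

In-order visits the left subtree, then the node, then the right subtree.
At 16: go left to 29.
  At 29: go left to 7.
    At 7: go left to 27.
      At 27: go left to 18.
        At 18: go left to 30.
          At 30: go left to 38.
            38 is a leaf — visit 38.
          Visit 30.
          At 30: no right child.
        Visit 18.
        At 18: no right child.
      Visit 27.
      At 27: no right child.
    Visit 7.
    At 7: no right child.
  Visit 29.
  At 29: no right child.
Visit 16.
At 16: no right child.

38 30 18 27 7 29 16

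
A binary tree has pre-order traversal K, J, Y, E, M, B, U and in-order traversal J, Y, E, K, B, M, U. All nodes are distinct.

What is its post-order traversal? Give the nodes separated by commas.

E, Y, J, B, U, M, K

The first element of pre-order is the root; it splits in-order into left and right subtrees.
Root K: left subtree has 3 nodes {J, Y, E}, right has 3 {B, M, U}.
  Root J: left subtree has 0 nodes { }, right has 2 {Y, E}.
    Root Y: left subtree has 0 nodes { }, right has 1 {E}.
  Root M: left subtree has 1 node {B}, right has 1 {U}.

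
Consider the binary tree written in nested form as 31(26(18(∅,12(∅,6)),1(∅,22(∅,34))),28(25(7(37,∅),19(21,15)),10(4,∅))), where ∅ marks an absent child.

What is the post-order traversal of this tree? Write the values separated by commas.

Post-order visits the left subtree, then the right subtree, then the node.
At 31: go left to 26.
  At 26: go left to 18.
    At 18: no left child.
    At 18: go right to 12.
      At 12: no left child.
      At 12: go right to 6.
        6 is a leaf — visit 6.
      Visit 12.
    Visit 18.
  At 26: go right to 1.
    At 1: no left child.
    At 1: go right to 22.
      At 22: no left child.
      At 22: go right to 34.
        34 is a leaf — visit 34.
      Visit 22.
    Visit 1.
  Visit 26.
At 31: go right to 28.
  At 28: go left to 25.
    At 25: go left to 7.
      At 7: go left to 37.
        37 is a leaf — visit 37.
      At 7: no right child.
      Visit 7.
    At 25: go right to 19.
      At 19: go left to 21.
        21 is a leaf — visit 21.
      At 19: go right to 15.
        15 is a leaf — visit 15.
      Visit 19.
    Visit 25.
  At 28: go right to 10.
    At 10: go left to 4.
      4 is a leaf — visit 4.
    At 10: no right child.
    Visit 10.
  Visit 28.
Visit 31.

6, 12, 18, 34, 22, 1, 26, 37, 7, 21, 15, 19, 25, 4, 10, 28, 31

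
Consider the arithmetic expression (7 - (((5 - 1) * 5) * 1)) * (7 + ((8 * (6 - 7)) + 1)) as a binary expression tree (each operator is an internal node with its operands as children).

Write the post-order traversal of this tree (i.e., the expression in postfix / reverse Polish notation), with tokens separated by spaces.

7 5 1 - 5 * 1 * - 7 8 6 7 - * 1 + + *

Post-order on an expression tree gives postfix notation: for each operator, emit left operand, right operand, then the operator.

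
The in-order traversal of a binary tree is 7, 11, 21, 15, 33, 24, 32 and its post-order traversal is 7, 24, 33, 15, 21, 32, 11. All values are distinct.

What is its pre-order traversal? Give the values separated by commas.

The last element of post-order is the root; it splits in-order into left and right subtrees.
Root 11: left subtree has 1 node {7}, right has 5 {21, 15, 33, 24, 32}.
  Root 32: left subtree has 4 nodes {21, 15, 33, 24}, right has 0 { }.
    Root 21: left subtree has 0 nodes { }, right has 3 {15, 33, 24}.
      Root 15: left subtree has 0 nodes { }, right has 2 {33, 24}.
        Root 33: left subtree has 0 nodes { }, right has 1 {24}.

11, 7, 32, 21, 15, 33, 24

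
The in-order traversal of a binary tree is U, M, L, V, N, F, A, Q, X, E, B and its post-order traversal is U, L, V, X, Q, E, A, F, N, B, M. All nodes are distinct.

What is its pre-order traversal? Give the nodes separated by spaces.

The last element of post-order is the root; it splits in-order into left and right subtrees.
Root M: left subtree has 1 node {U}, right has 9 {L, V, N, F, A, Q, X, E, B}.
  Root B: left subtree has 8 nodes {L, V, N, F, A, Q, X, E}, right has 0 { }.
    Root N: left subtree has 2 nodes {L, V}, right has 5 {F, A, Q, X, E}.
      Root V: left subtree has 1 node {L}, right has 0 { }.
      Root F: left subtree has 0 nodes { }, right has 4 {A, Q, X, E}.
        Root A: left subtree has 0 nodes { }, right has 3 {Q, X, E}.
          Root E: left subtree has 2 nodes {Q, X}, right has 0 { }.
            Root Q: left subtree has 0 nodes { }, right has 1 {X}.

M U B N V L F A E Q X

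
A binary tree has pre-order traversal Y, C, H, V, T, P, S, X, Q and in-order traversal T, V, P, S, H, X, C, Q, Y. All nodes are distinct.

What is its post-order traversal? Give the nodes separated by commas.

T, S, P, V, X, H, Q, C, Y

The first element of pre-order is the root; it splits in-order into left and right subtrees.
Root Y: left subtree has 8 nodes {T, V, P, S, H, X, C, Q}, right has 0 { }.
  Root C: left subtree has 6 nodes {T, V, P, S, H, X}, right has 1 {Q}.
    Root H: left subtree has 4 nodes {T, V, P, S}, right has 1 {X}.
      Root V: left subtree has 1 node {T}, right has 2 {P, S}.
        Root P: left subtree has 0 nodes { }, right has 1 {S}.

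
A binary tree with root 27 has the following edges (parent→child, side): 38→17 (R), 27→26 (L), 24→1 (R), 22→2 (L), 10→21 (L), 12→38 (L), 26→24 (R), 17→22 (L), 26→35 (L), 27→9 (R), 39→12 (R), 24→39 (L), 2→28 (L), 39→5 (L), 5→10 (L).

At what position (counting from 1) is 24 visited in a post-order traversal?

13

Post-order visits the left subtree, then the right subtree, then the node.
At 27: go left to 26.
  At 26: go left to 35.
    35 is a leaf — visit 35.
  At 26: go right to 24.
    At 24: go left to 39.
      At 39: go left to 5.
        At 5: go left to 10.
          At 10: go left to 21.
            21 is a leaf — visit 21.
          At 10: no right child.
          Visit 10.
        At 5: no right child.
        Visit 5.
      At 39: go right to 12.
        At 12: go left to 38.
          At 38: no left child.
          At 38: go right to 17.
            At 17: go left to 22.
              At 22: go left to 2.
                At 2: go left to 28.
                  28 is a leaf — visit 28.
                At 2: no right child.
                Visit 2.
              At 22: no right child.
              Visit 22.
            At 17: no right child.
            Visit 17.
          Visit 38.
        At 12: no right child.
        Visit 12.
      Visit 39.
    At 24: go right to 1.
      1 is a leaf — visit 1.
    Visit 24.
  Visit 26.
At 27: go right to 9.
  9 is a leaf — visit 9.
Visit 27.
Full post-order sequence: 35, 21, 10, 5, 28, 2, 22, 17, 38, 12, 39, 1, 24, 26, 9, 27.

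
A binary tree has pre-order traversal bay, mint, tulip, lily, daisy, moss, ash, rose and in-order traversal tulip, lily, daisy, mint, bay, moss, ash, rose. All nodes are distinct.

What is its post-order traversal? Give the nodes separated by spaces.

daisy lily tulip mint rose ash moss bay

The first element of pre-order is the root; it splits in-order into left and right subtrees.
Root bay: left subtree has 4 nodes {tulip, lily, daisy, mint}, right has 3 {moss, ash, rose}.
  Root mint: left subtree has 3 nodes {tulip, lily, daisy}, right has 0 { }.
    Root tulip: left subtree has 0 nodes { }, right has 2 {lily, daisy}.
      Root lily: left subtree has 0 nodes { }, right has 1 {daisy}.
  Root moss: left subtree has 0 nodes { }, right has 2 {ash, rose}.
    Root ash: left subtree has 0 nodes { }, right has 1 {rose}.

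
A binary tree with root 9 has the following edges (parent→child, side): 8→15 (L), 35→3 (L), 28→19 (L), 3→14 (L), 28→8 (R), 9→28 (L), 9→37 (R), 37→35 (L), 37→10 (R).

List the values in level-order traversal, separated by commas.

Level-order visits nodes level by level from the root, left to right within each level.
Level 0: 9
Level 1: 28, 37
Level 2: 19, 8, 35, 10
Level 3: 15, 3
Level 4: 14

9, 28, 37, 19, 8, 35, 10, 15, 3, 14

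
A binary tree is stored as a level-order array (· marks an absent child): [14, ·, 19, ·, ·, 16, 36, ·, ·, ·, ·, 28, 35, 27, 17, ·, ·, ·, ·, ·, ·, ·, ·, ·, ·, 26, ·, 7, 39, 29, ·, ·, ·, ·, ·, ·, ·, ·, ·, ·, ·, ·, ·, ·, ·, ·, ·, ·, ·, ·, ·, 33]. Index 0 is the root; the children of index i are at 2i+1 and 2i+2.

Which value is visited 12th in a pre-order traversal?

Pre-order visits the node, then its left subtree, then its right subtree.
Visit 14.
At 14: no left child.
At 14: go right to 19.
  Visit 19.
  At 19: go left to 16.
    Visit 16.
    At 16: go left to 28.
      28 is a leaf — visit 28.
    At 16: go right to 35.
      Visit 35.
      At 35: go left to 26.
        Visit 26.
        At 26: go left to 33.
          33 is a leaf — visit 33.
        At 26: no right child.
      At 35: no right child.
  At 19: go right to 36.
    Visit 36.
    At 36: go left to 27.
      Visit 27.
      At 27: go left to 7.
        7 is a leaf — visit 7.
      At 27: go right to 39.
        39 is a leaf — visit 39.
    At 36: go right to 17.
      Visit 17.
      At 17: go left to 29.
        29 is a leaf — visit 29.
      At 17: no right child.
Full pre-order sequence: 14, 19, 16, 28, 35, 26, 33, 36, 27, 7, 39, 17, 29.

17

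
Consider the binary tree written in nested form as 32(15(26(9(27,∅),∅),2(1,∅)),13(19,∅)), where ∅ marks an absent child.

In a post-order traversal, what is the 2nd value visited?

9

Post-order visits the left subtree, then the right subtree, then the node.
At 32: go left to 15.
  At 15: go left to 26.
    At 26: go left to 9.
      At 9: go left to 27.
        27 is a leaf — visit 27.
      At 9: no right child.
      Visit 9.
    At 26: no right child.
    Visit 26.
  At 15: go right to 2.
    At 2: go left to 1.
      1 is a leaf — visit 1.
    At 2: no right child.
    Visit 2.
  Visit 15.
At 32: go right to 13.
  At 13: go left to 19.
    19 is a leaf — visit 19.
  At 13: no right child.
  Visit 13.
Visit 32.
Full post-order sequence: 27, 9, 26, 1, 2, 15, 19, 13, 32.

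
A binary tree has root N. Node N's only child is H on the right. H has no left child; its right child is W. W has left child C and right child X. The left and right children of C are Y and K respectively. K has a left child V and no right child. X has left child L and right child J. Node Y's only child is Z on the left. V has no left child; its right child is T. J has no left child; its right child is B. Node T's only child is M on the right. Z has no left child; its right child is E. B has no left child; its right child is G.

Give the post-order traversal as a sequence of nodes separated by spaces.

Post-order visits the left subtree, then the right subtree, then the node.
At N: no left child.
At N: go right to H.
  At H: no left child.
  At H: go right to W.
    At W: go left to C.
      At C: go left to Y.
        At Y: go left to Z.
          At Z: no left child.
          At Z: go right to E.
            E is a leaf — visit E.
          Visit Z.
        At Y: no right child.
        Visit Y.
      At C: go right to K.
        At K: go left to V.
          At V: no left child.
          At V: go right to T.
            At T: no left child.
            At T: go right to M.
              M is a leaf — visit M.
            Visit T.
          Visit V.
        At K: no right child.
        Visit K.
      Visit C.
    At W: go right to X.
      At X: go left to L.
        L is a leaf — visit L.
      At X: go right to J.
        At J: no left child.
        At J: go right to B.
          At B: no left child.
          At B: go right to G.
            G is a leaf — visit G.
          Visit B.
        Visit J.
      Visit X.
    Visit W.
  Visit H.
Visit N.

E Z Y M T V K C L G B J X W H N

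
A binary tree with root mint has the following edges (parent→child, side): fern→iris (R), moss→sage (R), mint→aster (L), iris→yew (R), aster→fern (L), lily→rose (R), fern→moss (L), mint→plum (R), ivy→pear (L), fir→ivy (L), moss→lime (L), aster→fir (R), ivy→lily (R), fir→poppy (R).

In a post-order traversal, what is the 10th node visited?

ivy

Post-order visits the left subtree, then the right subtree, then the node.
At mint: go left to aster.
  At aster: go left to fern.
    At fern: go left to moss.
      At moss: go left to lime.
        lime is a leaf — visit lime.
      At moss: go right to sage.
        sage is a leaf — visit sage.
      Visit moss.
    At fern: go right to iris.
      At iris: no left child.
      At iris: go right to yew.
        yew is a leaf — visit yew.
      Visit iris.
    Visit fern.
  At aster: go right to fir.
    At fir: go left to ivy.
      At ivy: go left to pear.
        pear is a leaf — visit pear.
      At ivy: go right to lily.
        At lily: no left child.
        At lily: go right to rose.
          rose is a leaf — visit rose.
        Visit lily.
      Visit ivy.
    At fir: go right to poppy.
      poppy is a leaf — visit poppy.
    Visit fir.
  Visit aster.
At mint: go right to plum.
  plum is a leaf — visit plum.
Visit mint.
Full post-order sequence: lime, sage, moss, yew, iris, fern, pear, rose, lily, ivy, poppy, fir, aster, plum, mint.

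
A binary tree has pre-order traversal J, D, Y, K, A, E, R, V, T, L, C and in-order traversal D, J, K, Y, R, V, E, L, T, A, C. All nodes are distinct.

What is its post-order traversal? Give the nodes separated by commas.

The first element of pre-order is the root; it splits in-order into left and right subtrees.
Root J: left subtree has 1 node {D}, right has 9 {K, Y, R, V, E, L, T, A, C}.
  Root Y: left subtree has 1 node {K}, right has 7 {R, V, E, L, T, A, C}.
    Root A: left subtree has 5 nodes {R, V, E, L, T}, right has 1 {C}.
      Root E: left subtree has 2 nodes {R, V}, right has 2 {L, T}.
        Root R: left subtree has 0 nodes { }, right has 1 {V}.
        Root T: left subtree has 1 node {L}, right has 0 { }.

D, K, V, R, L, T, E, C, A, Y, J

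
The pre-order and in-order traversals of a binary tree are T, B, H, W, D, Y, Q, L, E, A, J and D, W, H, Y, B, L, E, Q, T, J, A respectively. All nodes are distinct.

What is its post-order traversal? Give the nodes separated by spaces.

D W Y H E L Q B J A T

The first element of pre-order is the root; it splits in-order into left and right subtrees.
Root T: left subtree has 8 nodes {D, W, H, Y, B, L, E, Q}, right has 2 {J, A}.
  Root B: left subtree has 4 nodes {D, W, H, Y}, right has 3 {L, E, Q}.
    Root H: left subtree has 2 nodes {D, W}, right has 1 {Y}.
      Root W: left subtree has 1 node {D}, right has 0 { }.
    Root Q: left subtree has 2 nodes {L, E}, right has 0 { }.
      Root L: left subtree has 0 nodes { }, right has 1 {E}.
  Root A: left subtree has 1 node {J}, right has 0 { }.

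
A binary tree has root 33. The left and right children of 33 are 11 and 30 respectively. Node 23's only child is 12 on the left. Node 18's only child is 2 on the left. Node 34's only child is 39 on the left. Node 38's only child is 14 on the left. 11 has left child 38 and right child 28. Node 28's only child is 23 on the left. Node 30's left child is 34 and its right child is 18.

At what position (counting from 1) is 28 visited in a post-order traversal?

5

Post-order visits the left subtree, then the right subtree, then the node.
At 33: go left to 11.
  At 11: go left to 38.
    At 38: go left to 14.
      14 is a leaf — visit 14.
    At 38: no right child.
    Visit 38.
  At 11: go right to 28.
    At 28: go left to 23.
      At 23: go left to 12.
        12 is a leaf — visit 12.
      At 23: no right child.
      Visit 23.
    At 28: no right child.
    Visit 28.
  Visit 11.
At 33: go right to 30.
  At 30: go left to 34.
    At 34: go left to 39.
      39 is a leaf — visit 39.
    At 34: no right child.
    Visit 34.
  At 30: go right to 18.
    At 18: go left to 2.
      2 is a leaf — visit 2.
    At 18: no right child.
    Visit 18.
  Visit 30.
Visit 33.
Full post-order sequence: 14, 38, 12, 23, 28, 11, 39, 34, 2, 18, 30, 33.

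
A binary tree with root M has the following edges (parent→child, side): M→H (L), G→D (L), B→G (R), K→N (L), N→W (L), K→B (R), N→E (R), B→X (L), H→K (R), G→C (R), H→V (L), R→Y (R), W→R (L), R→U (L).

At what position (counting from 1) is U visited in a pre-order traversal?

8

Pre-order visits the node, then its left subtree, then its right subtree.
Visit M.
At M: go left to H.
  Visit H.
  At H: go left to V.
    V is a leaf — visit V.
  At H: go right to K.
    Visit K.
    At K: go left to N.
      Visit N.
      At N: go left to W.
        Visit W.
        At W: go left to R.
          Visit R.
          At R: go left to U.
            U is a leaf — visit U.
          At R: go right to Y.
            Y is a leaf — visit Y.
        At W: no right child.
      At N: go right to E.
        E is a leaf — visit E.
    At K: go right to B.
      Visit B.
      At B: go left to X.
        X is a leaf — visit X.
      At B: go right to G.
        Visit G.
        At G: go left to D.
          D is a leaf — visit D.
        At G: go right to C.
          C is a leaf — visit C.
At M: no right child.
Full pre-order sequence: M, H, V, K, N, W, R, U, Y, E, B, X, G, D, C.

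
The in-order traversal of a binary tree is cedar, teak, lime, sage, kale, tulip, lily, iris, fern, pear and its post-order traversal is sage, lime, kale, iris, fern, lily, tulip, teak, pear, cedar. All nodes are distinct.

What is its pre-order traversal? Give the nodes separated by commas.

The last element of post-order is the root; it splits in-order into left and right subtrees.
Root cedar: left subtree has 0 nodes { }, right has 9 {teak, lime, sage, kale, tulip, lily, iris, fern, pear}.
  Root pear: left subtree has 8 nodes {teak, lime, sage, kale, tulip, lily, iris, fern}, right has 0 { }.
    Root teak: left subtree has 0 nodes { }, right has 7 {lime, sage, kale, tulip, lily, iris, fern}.
      Root tulip: left subtree has 3 nodes {lime, sage, kale}, right has 3 {lily, iris, fern}.
        Root kale: left subtree has 2 nodes {lime, sage}, right has 0 { }.
          Root lime: left subtree has 0 nodes { }, right has 1 {sage}.
        Root lily: left subtree has 0 nodes { }, right has 2 {iris, fern}.
          Root fern: left subtree has 1 node {iris}, right has 0 { }.

cedar, pear, teak, tulip, kale, lime, sage, lily, fern, iris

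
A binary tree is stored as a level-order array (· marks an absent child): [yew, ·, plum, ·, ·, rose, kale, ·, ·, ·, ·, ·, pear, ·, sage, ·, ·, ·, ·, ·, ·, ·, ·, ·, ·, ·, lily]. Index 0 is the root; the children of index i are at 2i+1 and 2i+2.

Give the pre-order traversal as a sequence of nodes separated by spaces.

yew plum rose pear lily kale sage

Pre-order visits the node, then its left subtree, then its right subtree.
Visit yew.
At yew: no left child.
At yew: go right to plum.
  Visit plum.
  At plum: go left to rose.
    Visit rose.
    At rose: no left child.
    At rose: go right to pear.
      Visit pear.
      At pear: no left child.
      At pear: go right to lily.
        lily is a leaf — visit lily.
  At plum: go right to kale.
    Visit kale.
    At kale: no left child.
    At kale: go right to sage.
      sage is a leaf — visit sage.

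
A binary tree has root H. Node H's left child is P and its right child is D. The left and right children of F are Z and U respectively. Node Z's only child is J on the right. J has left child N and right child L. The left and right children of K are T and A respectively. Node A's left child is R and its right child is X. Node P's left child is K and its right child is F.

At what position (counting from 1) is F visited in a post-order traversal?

Post-order visits the left subtree, then the right subtree, then the node.
At H: go left to P.
  At P: go left to K.
    At K: go left to T.
      T is a leaf — visit T.
    At K: go right to A.
      At A: go left to R.
        R is a leaf — visit R.
      At A: go right to X.
        X is a leaf — visit X.
      Visit A.
    Visit K.
  At P: go right to F.
    At F: go left to Z.
      At Z: no left child.
      At Z: go right to J.
        At J: go left to N.
          N is a leaf — visit N.
        At J: go right to L.
          L is a leaf — visit L.
        Visit J.
      Visit Z.
    At F: go right to U.
      U is a leaf — visit U.
    Visit F.
  Visit P.
At H: go right to D.
  D is a leaf — visit D.
Visit H.
Full post-order sequence: T, R, X, A, K, N, L, J, Z, U, F, P, D, H.

11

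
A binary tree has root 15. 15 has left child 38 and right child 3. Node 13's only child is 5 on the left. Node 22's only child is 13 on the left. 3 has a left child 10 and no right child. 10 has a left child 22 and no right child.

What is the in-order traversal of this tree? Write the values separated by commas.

In-order visits the left subtree, then the node, then the right subtree.
At 15: go left to 38.
  38 is a leaf — visit 38.
Visit 15.
At 15: go right to 3.
  At 3: go left to 10.
    At 10: go left to 22.
      At 22: go left to 13.
        At 13: go left to 5.
          5 is a leaf — visit 5.
        Visit 13.
        At 13: no right child.
      Visit 22.
      At 22: no right child.
    Visit 10.
    At 10: no right child.
  Visit 3.
  At 3: no right child.

38, 15, 5, 13, 22, 10, 3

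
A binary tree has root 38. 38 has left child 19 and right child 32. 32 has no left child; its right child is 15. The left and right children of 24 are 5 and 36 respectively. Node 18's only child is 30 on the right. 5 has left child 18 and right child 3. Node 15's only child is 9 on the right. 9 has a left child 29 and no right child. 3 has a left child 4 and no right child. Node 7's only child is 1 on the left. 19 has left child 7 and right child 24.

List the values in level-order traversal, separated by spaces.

38 19 32 7 24 15 1 5 36 9 18 3 29 30 4

Level-order visits nodes level by level from the root, left to right within each level.
Level 0: 38
Level 1: 19, 32
Level 2: 7, 24, 15
Level 3: 1, 5, 36, 9
Level 4: 18, 3, 29
Level 5: 30, 4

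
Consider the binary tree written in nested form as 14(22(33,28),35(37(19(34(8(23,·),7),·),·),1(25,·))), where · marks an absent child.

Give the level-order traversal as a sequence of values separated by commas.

Level-order visits nodes level by level from the root, left to right within each level.
Level 0: 14
Level 1: 22, 35
Level 2: 33, 28, 37, 1
Level 3: 19, 25
Level 4: 34
Level 5: 8, 7
Level 6: 23

14, 22, 35, 33, 28, 37, 1, 19, 25, 34, 8, 7, 23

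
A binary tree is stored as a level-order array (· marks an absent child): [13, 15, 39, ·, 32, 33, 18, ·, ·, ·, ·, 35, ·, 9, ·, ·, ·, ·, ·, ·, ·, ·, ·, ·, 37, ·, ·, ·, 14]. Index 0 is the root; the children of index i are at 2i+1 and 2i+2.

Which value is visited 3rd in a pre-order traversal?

32

Pre-order visits the node, then its left subtree, then its right subtree.
Visit 13.
At 13: go left to 15.
  Visit 15.
  At 15: no left child.
  At 15: go right to 32.
    32 is a leaf — visit 32.
At 13: go right to 39.
  Visit 39.
  At 39: go left to 33.
    Visit 33.
    At 33: go left to 35.
      Visit 35.
      At 35: no left child.
      At 35: go right to 37.
        37 is a leaf — visit 37.
    At 33: no right child.
  At 39: go right to 18.
    Visit 18.
    At 18: go left to 9.
      Visit 9.
      At 9: no left child.
      At 9: go right to 14.
        14 is a leaf — visit 14.
    At 18: no right child.
Full pre-order sequence: 13, 15, 32, 39, 33, 35, 37, 18, 9, 14.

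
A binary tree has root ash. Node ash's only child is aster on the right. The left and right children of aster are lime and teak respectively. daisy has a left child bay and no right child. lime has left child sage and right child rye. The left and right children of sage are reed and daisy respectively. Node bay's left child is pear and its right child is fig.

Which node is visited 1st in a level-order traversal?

ash

Level-order visits nodes level by level from the root, left to right within each level.
Level 0: ash
Level 1: aster
Level 2: lime, teak
Level 3: sage, rye
Level 4: reed, daisy
Level 5: bay
Level 6: pear, fig
Full level-order sequence: ash, aster, lime, teak, sage, rye, reed, daisy, bay, pear, fig.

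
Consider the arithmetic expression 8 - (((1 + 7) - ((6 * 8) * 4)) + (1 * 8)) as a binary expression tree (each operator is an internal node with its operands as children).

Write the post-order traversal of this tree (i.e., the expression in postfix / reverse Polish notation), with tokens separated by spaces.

8 1 7 + 6 8 * 4 * - 1 8 * + -

Post-order on an expression tree gives postfix notation: for each operator, emit left operand, right operand, then the operator.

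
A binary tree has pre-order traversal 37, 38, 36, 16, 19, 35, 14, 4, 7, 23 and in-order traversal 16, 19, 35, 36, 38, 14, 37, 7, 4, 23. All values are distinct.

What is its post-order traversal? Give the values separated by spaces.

35 19 16 36 14 38 7 23 4 37

The first element of pre-order is the root; it splits in-order into left and right subtrees.
Root 37: left subtree has 6 nodes {16, 19, 35, 36, 38, 14}, right has 3 {7, 4, 23}.
  Root 38: left subtree has 4 nodes {16, 19, 35, 36}, right has 1 {14}.
    Root 36: left subtree has 3 nodes {16, 19, 35}, right has 0 { }.
      Root 16: left subtree has 0 nodes { }, right has 2 {19, 35}.
        Root 19: left subtree has 0 nodes { }, right has 1 {35}.
  Root 4: left subtree has 1 node {7}, right has 1 {23}.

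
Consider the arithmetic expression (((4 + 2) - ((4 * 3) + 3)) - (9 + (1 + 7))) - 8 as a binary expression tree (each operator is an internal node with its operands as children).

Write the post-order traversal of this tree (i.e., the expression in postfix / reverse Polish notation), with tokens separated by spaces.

Post-order on an expression tree gives postfix notation: for each operator, emit left operand, right operand, then the operator.

4 2 + 4 3 * 3 + - 9 1 7 + + - 8 -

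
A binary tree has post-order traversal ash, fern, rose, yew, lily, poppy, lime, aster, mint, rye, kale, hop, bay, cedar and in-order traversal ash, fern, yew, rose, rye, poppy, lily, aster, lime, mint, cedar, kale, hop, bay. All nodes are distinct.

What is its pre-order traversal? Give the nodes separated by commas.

cedar, rye, yew, fern, ash, rose, mint, aster, poppy, lily, lime, bay, hop, kale

The last element of post-order is the root; it splits in-order into left and right subtrees.
Root cedar: left subtree has 10 nodes {ash, fern, yew, rose, rye, poppy, lily, aster, lime, mint}, right has 3 {kale, hop, bay}.
  Root rye: left subtree has 4 nodes {ash, fern, yew, rose}, right has 5 {poppy, lily, aster, lime, mint}.
    Root yew: left subtree has 2 nodes {ash, fern}, right has 1 {rose}.
      Root fern: left subtree has 1 node {ash}, right has 0 { }.
    Root mint: left subtree has 4 nodes {poppy, lily, aster, lime}, right has 0 { }.
      Root aster: left subtree has 2 nodes {poppy, lily}, right has 1 {lime}.
        Root poppy: left subtree has 0 nodes { }, right has 1 {lily}.
  Root bay: left subtree has 2 nodes {kale, hop}, right has 0 { }.
    Root hop: left subtree has 1 node {kale}, right has 0 { }.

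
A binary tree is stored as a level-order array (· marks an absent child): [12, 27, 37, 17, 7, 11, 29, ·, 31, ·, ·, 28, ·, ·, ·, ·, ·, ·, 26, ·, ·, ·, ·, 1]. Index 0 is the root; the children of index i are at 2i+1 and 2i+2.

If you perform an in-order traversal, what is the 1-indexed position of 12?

6

In-order visits the left subtree, then the node, then the right subtree.
At 12: go left to 27.
  At 27: go left to 17.
    At 17: no left child.
    Visit 17.
    At 17: go right to 31.
      At 31: no left child.
      Visit 31.
      At 31: go right to 26.
        26 is a leaf — visit 26.
  Visit 27.
  At 27: go right to 7.
    7 is a leaf — visit 7.
Visit 12.
At 12: go right to 37.
  At 37: go left to 11.
    At 11: go left to 28.
      At 28: go left to 1.
        1 is a leaf — visit 1.
      Visit 28.
      At 28: no right child.
    Visit 11.
    At 11: no right child.
  Visit 37.
  At 37: go right to 29.
    29 is a leaf — visit 29.
Full in-order sequence: 17, 31, 26, 27, 7, 12, 1, 28, 11, 37, 29.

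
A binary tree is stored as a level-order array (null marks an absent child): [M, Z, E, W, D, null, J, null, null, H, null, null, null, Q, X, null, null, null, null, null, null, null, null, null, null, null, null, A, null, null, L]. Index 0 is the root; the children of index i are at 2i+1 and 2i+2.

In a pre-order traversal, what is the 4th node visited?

D

Pre-order visits the node, then its left subtree, then its right subtree.
Visit M.
At M: go left to Z.
  Visit Z.
  At Z: go left to W.
    W is a leaf — visit W.
  At Z: go right to D.
    Visit D.
    At D: go left to H.
      H is a leaf — visit H.
    At D: no right child.
At M: go right to E.
  Visit E.
  At E: no left child.
  At E: go right to J.
    Visit J.
    At J: go left to Q.
      Visit Q.
      At Q: go left to A.
        A is a leaf — visit A.
      At Q: no right child.
    At J: go right to X.
      Visit X.
      At X: no left child.
      At X: go right to L.
        L is a leaf — visit L.
Full pre-order sequence: M, Z, W, D, H, E, J, Q, A, X, L.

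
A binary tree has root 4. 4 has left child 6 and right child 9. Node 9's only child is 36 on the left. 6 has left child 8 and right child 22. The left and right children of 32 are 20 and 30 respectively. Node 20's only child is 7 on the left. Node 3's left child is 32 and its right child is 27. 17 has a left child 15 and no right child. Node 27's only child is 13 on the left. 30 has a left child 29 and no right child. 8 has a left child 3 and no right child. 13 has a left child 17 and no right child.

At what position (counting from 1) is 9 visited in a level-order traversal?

3

Level-order visits nodes level by level from the root, left to right within each level.
Level 0: 4
Level 1: 6, 9
Level 2: 8, 22, 36
Level 3: 3
Level 4: 32, 27
Level 5: 20, 30, 13
Level 6: 7, 29, 17
Level 7: 15
Full level-order sequence: 4, 6, 9, 8, 22, 36, 3, 32, 27, 20, 30, 13, 7, 29, 17, 15.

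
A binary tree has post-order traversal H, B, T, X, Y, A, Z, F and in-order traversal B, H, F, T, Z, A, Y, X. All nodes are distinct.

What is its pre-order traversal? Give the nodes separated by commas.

F, B, H, Z, T, A, Y, X

The last element of post-order is the root; it splits in-order into left and right subtrees.
Root F: left subtree has 2 nodes {B, H}, right has 5 {T, Z, A, Y, X}.
  Root B: left subtree has 0 nodes { }, right has 1 {H}.
  Root Z: left subtree has 1 node {T}, right has 3 {A, Y, X}.
    Root A: left subtree has 0 nodes { }, right has 2 {Y, X}.
      Root Y: left subtree has 0 nodes { }, right has 1 {X}.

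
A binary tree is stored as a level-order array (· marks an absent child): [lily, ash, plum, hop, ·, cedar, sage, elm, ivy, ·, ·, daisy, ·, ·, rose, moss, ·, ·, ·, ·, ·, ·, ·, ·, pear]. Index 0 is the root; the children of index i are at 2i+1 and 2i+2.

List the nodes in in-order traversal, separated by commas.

In-order visits the left subtree, then the node, then the right subtree.
At lily: go left to ash.
  At ash: go left to hop.
    At hop: go left to elm.
      At elm: go left to moss.
        moss is a leaf — visit moss.
      Visit elm.
      At elm: no right child.
    Visit hop.
    At hop: go right to ivy.
      ivy is a leaf — visit ivy.
  Visit ash.
  At ash: no right child.
Visit lily.
At lily: go right to plum.
  At plum: go left to cedar.
    At cedar: go left to daisy.
      At daisy: no left child.
      Visit daisy.
      At daisy: go right to pear.
        pear is a leaf — visit pear.
    Visit cedar.
    At cedar: no right child.
  Visit plum.
  At plum: go right to sage.
    At sage: no left child.
    Visit sage.
    At sage: go right to rose.
      rose is a leaf — visit rose.

moss, elm, hop, ivy, ash, lily, daisy, pear, cedar, plum, sage, rose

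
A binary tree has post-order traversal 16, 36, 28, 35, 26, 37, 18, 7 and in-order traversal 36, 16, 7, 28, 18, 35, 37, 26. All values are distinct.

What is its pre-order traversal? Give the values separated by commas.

The last element of post-order is the root; it splits in-order into left and right subtrees.
Root 7: left subtree has 2 nodes {36, 16}, right has 5 {28, 18, 35, 37, 26}.
  Root 36: left subtree has 0 nodes { }, right has 1 {16}.
  Root 18: left subtree has 1 node {28}, right has 3 {35, 37, 26}.
    Root 37: left subtree has 1 node {35}, right has 1 {26}.

7, 36, 16, 18, 28, 37, 35, 26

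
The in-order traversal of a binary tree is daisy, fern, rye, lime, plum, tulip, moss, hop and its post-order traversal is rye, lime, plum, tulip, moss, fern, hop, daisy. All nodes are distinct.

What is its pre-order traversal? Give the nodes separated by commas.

The last element of post-order is the root; it splits in-order into left and right subtrees.
Root daisy: left subtree has 0 nodes { }, right has 7 {fern, rye, lime, plum, tulip, moss, hop}.
  Root hop: left subtree has 6 nodes {fern, rye, lime, plum, tulip, moss}, right has 0 { }.
    Root fern: left subtree has 0 nodes { }, right has 5 {rye, lime, plum, tulip, moss}.
      Root moss: left subtree has 4 nodes {rye, lime, plum, tulip}, right has 0 { }.
        Root tulip: left subtree has 3 nodes {rye, lime, plum}, right has 0 { }.
          Root plum: left subtree has 2 nodes {rye, lime}, right has 0 { }.
            Root lime: left subtree has 1 node {rye}, right has 0 { }.

daisy, hop, fern, moss, tulip, plum, lime, rye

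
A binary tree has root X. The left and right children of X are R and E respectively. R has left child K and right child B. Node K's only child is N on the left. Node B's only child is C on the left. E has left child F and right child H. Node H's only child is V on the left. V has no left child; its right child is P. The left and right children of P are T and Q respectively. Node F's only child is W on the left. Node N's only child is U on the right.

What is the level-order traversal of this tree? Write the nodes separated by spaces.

X R E K B F H N C W V U P T Q

Level-order visits nodes level by level from the root, left to right within each level.
Level 0: X
Level 1: R, E
Level 2: K, B, F, H
Level 3: N, C, W, V
Level 4: U, P
Level 5: T, Q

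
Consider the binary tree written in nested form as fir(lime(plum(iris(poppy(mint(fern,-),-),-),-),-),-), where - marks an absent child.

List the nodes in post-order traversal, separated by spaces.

Post-order visits the left subtree, then the right subtree, then the node.
At fir: go left to lime.
  At lime: go left to plum.
    At plum: go left to iris.
      At iris: go left to poppy.
        At poppy: go left to mint.
          At mint: go left to fern.
            fern is a leaf — visit fern.
          At mint: no right child.
          Visit mint.
        At poppy: no right child.
        Visit poppy.
      At iris: no right child.
      Visit iris.
    At plum: no right child.
    Visit plum.
  At lime: no right child.
  Visit lime.
At fir: no right child.
Visit fir.

fern mint poppy iris plum lime fir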